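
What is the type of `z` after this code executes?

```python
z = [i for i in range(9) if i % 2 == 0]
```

A list comprehension [...] produces a list

list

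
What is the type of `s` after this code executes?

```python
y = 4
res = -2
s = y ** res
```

int ** negative int returns float

float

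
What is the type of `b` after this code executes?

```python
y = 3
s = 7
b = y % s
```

int % int returns int (3 % 7 = 3)

int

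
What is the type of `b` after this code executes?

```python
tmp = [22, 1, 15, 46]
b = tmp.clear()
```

list.clear() returns None

NoneType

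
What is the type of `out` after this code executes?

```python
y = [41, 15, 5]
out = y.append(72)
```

list.append() returns None (mutates in place)

NoneType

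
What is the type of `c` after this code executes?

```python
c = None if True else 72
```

Ternary: condition is True, if branch (None) taken → NoneType

NoneType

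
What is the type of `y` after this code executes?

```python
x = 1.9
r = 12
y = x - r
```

float - int returns float (1.9 - 12 = -10.1)

float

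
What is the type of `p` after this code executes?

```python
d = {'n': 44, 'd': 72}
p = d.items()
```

dict.items() returns a dict_items view

dict_items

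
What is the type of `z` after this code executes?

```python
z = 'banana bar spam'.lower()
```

str.lower() returns str

str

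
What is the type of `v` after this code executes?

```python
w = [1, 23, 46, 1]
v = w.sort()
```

list.sort() returns None (sorts in place)

NoneType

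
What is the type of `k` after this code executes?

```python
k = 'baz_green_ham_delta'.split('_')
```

str.split() returns list

list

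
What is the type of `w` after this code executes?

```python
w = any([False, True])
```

any() returns bool

bool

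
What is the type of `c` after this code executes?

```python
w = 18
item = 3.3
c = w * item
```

int * float returns float (18 * 3.3 = 59.4)

float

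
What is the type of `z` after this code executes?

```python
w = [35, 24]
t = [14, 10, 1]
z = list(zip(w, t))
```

list(zip(...)) returns a list of tuples

list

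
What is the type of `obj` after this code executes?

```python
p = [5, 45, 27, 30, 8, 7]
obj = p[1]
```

Indexing a list of ints returns int (p[1] = 45)

int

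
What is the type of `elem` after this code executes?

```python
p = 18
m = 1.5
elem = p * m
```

int * float returns float (18 * 1.5 = 27.0)

float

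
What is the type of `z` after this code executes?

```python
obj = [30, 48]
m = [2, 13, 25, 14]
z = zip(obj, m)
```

zip() returns a zip iterator object

zip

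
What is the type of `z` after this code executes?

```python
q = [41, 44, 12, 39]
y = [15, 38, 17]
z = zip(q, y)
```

zip() returns a zip iterator object

zip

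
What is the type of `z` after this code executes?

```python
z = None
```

None has type NoneType

NoneType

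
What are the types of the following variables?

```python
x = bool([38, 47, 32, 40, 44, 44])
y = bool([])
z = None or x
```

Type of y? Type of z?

bool() returns bool; None or <bool> returns the bool

bool, bool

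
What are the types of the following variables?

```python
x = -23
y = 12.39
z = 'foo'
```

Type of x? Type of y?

x is int; y is float

int, float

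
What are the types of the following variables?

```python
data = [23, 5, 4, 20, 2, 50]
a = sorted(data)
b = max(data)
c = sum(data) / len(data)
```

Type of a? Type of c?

sorted() returns list; int / int returns float

list, float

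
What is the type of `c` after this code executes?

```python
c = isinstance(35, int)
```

isinstance() returns bool

bool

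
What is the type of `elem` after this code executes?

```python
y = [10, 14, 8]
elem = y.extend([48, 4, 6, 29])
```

list.extend() returns None

NoneType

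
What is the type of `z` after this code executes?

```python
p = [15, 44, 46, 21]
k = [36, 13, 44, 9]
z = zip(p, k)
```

zip() returns a zip iterator object

zip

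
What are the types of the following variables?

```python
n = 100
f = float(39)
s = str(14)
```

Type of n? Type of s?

n is int; s is str

int, str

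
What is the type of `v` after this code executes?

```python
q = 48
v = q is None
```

'is' comparison returns bool

bool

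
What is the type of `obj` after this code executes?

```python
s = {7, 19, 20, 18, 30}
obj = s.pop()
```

Popping from a set of ints returns int

int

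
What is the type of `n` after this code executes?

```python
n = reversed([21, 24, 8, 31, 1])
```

reversed() on a list returns a list_reverseiterator

list_reverseiterator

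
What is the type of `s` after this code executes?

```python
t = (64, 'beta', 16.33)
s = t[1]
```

Index 1 of tuple is 'beta' which is str

str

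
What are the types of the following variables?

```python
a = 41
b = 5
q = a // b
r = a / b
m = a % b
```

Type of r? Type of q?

int / int returns float; int // int returns int

float, int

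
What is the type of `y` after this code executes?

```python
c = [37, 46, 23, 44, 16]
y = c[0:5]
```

Slicing a list always returns a list

list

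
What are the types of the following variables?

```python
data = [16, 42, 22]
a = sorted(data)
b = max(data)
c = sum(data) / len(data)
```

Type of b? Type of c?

max of ints returns int; int / int returns float

int, float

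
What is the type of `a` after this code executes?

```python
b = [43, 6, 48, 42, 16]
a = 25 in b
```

'in' operator returns bool

bool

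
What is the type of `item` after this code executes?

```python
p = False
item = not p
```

'not' always returns bool

bool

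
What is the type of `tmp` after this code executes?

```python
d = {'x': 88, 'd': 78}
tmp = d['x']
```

Accessing dict[str, int] with key 'x' returns int value 88

int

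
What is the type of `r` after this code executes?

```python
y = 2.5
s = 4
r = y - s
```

float - int returns float (2.5 - 4 = -1.5)

float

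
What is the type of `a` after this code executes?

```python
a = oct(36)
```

oct() returns str representation

str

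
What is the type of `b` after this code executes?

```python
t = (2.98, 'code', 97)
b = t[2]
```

Index 2 of tuple is 97 which is int

int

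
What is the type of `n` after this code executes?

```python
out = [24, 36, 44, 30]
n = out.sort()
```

list.sort() returns None (sorts in place)

NoneType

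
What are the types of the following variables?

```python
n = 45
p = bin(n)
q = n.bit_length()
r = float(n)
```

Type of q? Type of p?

int.bit_length() returns int; bin() returns str

int, str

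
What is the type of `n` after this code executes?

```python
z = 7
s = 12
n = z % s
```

int % int returns int (7 % 12 = 7)

int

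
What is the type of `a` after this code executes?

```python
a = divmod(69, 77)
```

divmod() returns a tuple (quotient, remainder)

tuple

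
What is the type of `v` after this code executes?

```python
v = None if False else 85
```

Ternary: condition is False, else branch (85) taken → int

int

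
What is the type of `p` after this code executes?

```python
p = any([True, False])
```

any() returns bool

bool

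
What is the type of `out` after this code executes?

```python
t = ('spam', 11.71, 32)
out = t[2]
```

Index 2 of tuple is 32 which is int

int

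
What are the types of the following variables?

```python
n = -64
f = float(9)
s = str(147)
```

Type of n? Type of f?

n is int; f is float

int, float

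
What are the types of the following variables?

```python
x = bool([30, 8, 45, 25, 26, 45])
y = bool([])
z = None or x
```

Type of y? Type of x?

bool() returns bool; bool() returns bool

bool, bool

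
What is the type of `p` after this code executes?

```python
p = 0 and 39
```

'and' returns the first falsy value (0, which is int)

int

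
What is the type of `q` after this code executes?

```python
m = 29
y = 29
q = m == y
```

Equality comparison returns bool

bool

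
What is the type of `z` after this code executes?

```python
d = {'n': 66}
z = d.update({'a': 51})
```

dict.update() returns None

NoneType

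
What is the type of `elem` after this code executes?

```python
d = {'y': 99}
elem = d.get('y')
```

dict.get() returns the value (int) when key is found

int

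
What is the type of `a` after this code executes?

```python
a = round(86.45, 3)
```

round() with ndigits arg returns float

float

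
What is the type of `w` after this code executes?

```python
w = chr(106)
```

chr() returns str (single character)

str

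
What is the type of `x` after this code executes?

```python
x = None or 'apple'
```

'or' with None returns the other value ('apple', str)

str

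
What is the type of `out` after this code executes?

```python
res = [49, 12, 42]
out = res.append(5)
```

list.append() returns None (mutates in place)

NoneType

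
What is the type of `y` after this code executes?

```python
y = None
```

None has type NoneType

NoneType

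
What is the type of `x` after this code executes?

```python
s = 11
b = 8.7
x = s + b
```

int + float returns float (11 + 8.7 = 19.7)

float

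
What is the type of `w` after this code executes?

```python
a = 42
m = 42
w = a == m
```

Equality comparison returns bool

bool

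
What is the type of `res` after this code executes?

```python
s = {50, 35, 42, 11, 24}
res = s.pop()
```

Popping from a set of ints returns int

int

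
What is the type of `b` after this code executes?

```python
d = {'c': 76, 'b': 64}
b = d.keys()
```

.keys() returns a dict_keys view object

dict_keys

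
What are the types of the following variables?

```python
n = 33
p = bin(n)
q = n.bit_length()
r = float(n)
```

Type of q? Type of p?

int.bit_length() returns int; bin() returns str

int, str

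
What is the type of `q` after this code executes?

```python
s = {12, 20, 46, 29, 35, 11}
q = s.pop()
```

Popping from a set of ints returns int

int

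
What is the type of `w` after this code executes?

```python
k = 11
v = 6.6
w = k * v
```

int * float returns float (11 * 6.6 = 72.6)

float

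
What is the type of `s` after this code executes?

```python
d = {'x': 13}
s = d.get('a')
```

dict.get() returns None when key 'a' is not found and no default given

NoneType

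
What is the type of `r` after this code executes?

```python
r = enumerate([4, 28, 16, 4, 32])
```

enumerate() returns an enumerate iterator object

enumerate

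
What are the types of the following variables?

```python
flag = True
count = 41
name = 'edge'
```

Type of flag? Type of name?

flag is bool; name is str

bool, str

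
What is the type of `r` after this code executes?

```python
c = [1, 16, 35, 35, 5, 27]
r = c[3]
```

Indexing a list of ints returns int (c[3] = 35)

int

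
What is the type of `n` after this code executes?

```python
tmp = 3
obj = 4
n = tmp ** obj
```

int ** positive int returns int (3 ** 4 = 81)

int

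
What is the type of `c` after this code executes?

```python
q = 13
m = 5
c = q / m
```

int / int always returns float in Python 3 (13 / 5 = 2.6)

float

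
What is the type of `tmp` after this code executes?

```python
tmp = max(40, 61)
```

max() of ints returns int

int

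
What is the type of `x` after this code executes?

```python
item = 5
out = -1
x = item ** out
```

int ** negative int returns float

float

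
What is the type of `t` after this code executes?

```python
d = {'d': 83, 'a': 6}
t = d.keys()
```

.keys() returns a dict_keys view object

dict_keys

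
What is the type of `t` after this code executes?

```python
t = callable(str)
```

callable() returns bool

bool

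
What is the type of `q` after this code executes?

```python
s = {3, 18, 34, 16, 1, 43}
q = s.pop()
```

Popping from a set of ints returns int

int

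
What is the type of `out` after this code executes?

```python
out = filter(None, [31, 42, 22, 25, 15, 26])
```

filter() returns a filter iterator object

filter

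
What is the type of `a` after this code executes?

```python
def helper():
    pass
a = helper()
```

A function with no return statement returns None

NoneType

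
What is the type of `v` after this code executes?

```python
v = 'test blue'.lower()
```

str.lower() returns str

str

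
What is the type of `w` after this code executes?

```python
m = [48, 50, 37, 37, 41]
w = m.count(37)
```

list.count() returns int

int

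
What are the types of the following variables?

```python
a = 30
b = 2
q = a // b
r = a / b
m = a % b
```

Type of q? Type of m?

int // int returns int; int % int returns int

int, int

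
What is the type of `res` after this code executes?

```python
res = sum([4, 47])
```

sum() of ints returns int

int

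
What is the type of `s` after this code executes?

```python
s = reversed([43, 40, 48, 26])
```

reversed() on a list returns a list_reverseiterator

list_reverseiterator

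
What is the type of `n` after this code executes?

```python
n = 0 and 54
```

'and' returns the first falsy value (0, which is int)

int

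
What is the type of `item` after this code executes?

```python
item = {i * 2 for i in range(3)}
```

A set comprehension {expr for x in iterable} produces a set

set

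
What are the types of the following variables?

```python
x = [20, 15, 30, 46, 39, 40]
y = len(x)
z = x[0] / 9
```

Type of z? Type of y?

int / int returns float; len() returns int

float, int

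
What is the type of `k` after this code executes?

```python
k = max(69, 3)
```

max() of ints returns int

int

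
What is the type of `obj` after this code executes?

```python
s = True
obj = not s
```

'not' always returns bool

bool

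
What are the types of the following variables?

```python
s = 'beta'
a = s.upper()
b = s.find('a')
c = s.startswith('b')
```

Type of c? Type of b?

str.startswith() returns bool; str.find() returns int

bool, int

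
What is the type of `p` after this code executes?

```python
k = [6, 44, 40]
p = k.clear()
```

list.clear() returns None

NoneType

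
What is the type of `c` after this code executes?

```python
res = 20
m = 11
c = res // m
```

int // int returns int (20 // 11 = 1)

int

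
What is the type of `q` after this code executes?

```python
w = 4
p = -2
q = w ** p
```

int ** negative int returns float

float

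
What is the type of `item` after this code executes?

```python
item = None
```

None has type NoneType

NoneType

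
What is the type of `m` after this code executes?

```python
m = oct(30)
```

oct() returns str representation

str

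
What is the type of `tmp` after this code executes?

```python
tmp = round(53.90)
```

round() with no ndigits arg returns int

int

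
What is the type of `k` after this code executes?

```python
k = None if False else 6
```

Ternary: condition is False, else branch (6) taken → int

int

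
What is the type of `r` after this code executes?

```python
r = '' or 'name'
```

'or' returns first truthy value ('name', which is str)

str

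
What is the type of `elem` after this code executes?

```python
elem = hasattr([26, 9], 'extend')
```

hasattr() returns bool

bool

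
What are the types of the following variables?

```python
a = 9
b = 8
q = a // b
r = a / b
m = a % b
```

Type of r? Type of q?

int / int returns float; int // int returns int

float, int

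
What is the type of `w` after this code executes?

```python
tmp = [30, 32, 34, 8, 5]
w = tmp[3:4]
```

Slicing a list always returns a list

list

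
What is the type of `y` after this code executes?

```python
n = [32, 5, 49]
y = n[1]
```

Indexing a list of ints returns int (n[1] = 5)

int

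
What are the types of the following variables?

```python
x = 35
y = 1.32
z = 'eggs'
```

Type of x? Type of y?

x is int; y is float

int, float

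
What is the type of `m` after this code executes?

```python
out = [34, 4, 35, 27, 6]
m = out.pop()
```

list.pop() returns the popped element (int here)

int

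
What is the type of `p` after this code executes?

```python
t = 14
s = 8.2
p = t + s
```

int + float returns float (14 + 8.2 = 22.2)

float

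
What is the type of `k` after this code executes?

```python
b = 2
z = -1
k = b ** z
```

int ** negative int returns float

float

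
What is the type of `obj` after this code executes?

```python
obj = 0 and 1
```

'and' returns the first falsy value (0, which is int)

int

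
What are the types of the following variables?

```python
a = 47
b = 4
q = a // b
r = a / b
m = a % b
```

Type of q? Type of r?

int // int returns int; int / int returns float

int, float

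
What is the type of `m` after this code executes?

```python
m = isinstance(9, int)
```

isinstance() returns bool

bool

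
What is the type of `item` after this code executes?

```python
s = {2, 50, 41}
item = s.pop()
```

Popping from a set of ints returns int

int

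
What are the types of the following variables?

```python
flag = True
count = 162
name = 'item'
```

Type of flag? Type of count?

flag is bool; count is int

bool, int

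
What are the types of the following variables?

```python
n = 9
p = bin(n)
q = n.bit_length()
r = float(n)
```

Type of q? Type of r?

int.bit_length() returns int; float() returns float

int, float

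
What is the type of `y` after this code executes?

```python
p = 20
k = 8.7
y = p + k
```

int + float returns float (20 + 8.7 = 28.7)

float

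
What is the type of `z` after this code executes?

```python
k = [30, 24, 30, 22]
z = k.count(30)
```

list.count() returns int

int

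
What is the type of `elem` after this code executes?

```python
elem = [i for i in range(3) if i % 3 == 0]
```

A list comprehension [...] produces a list

list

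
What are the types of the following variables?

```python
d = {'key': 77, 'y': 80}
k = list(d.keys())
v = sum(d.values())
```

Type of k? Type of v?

list(...) returns list; sum of int values returns int

list, int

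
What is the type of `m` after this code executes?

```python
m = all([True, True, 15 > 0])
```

all() returns bool

bool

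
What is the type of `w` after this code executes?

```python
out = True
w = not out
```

'not' always returns bool

bool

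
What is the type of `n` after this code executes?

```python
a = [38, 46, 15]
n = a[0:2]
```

Slicing a list always returns a list

list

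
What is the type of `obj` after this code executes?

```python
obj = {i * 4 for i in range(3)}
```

A set comprehension {expr for x in iterable} produces a set

set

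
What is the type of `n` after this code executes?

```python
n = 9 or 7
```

'or' returns the first truthy value (9, which is int)

int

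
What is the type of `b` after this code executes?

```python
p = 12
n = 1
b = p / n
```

int / int always returns float in Python 3 (12 / 1 = 12)

float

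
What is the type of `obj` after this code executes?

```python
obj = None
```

None has type NoneType

NoneType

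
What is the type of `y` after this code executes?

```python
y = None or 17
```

'or' with None returns the other value (17, int)

int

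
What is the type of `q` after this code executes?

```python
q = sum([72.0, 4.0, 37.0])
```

sum() of floats returns float

float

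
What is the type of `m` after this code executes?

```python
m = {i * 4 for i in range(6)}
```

A set comprehension {expr for x in iterable} produces a set

set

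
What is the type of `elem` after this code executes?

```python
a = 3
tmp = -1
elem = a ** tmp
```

int ** negative int returns float

float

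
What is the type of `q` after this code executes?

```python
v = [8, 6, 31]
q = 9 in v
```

'in' operator returns bool

bool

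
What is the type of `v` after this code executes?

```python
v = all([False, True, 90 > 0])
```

all() returns bool

bool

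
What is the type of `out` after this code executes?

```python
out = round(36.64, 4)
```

round() with ndigits arg returns float

float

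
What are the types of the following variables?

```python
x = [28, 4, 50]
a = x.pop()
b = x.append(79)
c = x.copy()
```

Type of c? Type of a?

list.copy() returns list; list.pop() returns the element (int)

list, int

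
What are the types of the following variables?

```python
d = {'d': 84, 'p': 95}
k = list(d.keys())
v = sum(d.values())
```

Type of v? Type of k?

sum of int values returns int; list(...) returns list

int, list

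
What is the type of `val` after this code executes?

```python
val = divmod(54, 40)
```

divmod() returns a tuple (quotient, remainder)

tuple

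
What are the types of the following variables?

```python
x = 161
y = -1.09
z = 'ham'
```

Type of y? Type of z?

y is float; z is str

float, str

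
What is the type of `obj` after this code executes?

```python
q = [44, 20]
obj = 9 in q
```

'in' operator returns bool

bool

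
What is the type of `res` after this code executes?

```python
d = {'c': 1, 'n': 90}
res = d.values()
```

.values() returns a dict_values view object

dict_values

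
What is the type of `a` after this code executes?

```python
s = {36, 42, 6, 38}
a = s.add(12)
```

set.add() returns None (mutates in place)

NoneType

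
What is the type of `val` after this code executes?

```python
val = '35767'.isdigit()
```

str.isdigit() returns bool

bool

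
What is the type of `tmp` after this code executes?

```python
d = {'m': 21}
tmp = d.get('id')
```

dict.get() returns None when key 'id' is not found and no default given

NoneType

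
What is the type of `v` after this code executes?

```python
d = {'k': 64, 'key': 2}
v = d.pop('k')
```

dict.pop() returns the value (int)

int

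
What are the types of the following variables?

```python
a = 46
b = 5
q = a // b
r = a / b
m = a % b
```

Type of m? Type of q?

int % int returns int; int // int returns int

int, int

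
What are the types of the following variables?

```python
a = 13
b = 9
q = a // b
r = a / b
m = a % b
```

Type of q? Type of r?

int // int returns int; int / int returns float

int, float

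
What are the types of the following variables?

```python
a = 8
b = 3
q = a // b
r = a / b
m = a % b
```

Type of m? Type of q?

int % int returns int; int // int returns int

int, int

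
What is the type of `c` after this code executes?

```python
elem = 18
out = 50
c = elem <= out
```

Comparison operators return bool

bool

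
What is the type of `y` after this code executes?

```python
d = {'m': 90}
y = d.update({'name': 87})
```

dict.update() returns None

NoneType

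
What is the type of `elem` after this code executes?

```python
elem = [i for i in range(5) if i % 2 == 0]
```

A list comprehension [...] produces a list

list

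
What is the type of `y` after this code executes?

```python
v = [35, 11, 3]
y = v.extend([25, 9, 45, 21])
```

list.extend() returns None

NoneType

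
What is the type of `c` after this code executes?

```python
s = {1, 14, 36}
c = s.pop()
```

Popping from a set of ints returns int

int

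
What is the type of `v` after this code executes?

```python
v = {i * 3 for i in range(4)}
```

A set comprehension {expr for x in iterable} produces a set

set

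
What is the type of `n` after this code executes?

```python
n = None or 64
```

'or' with None returns the other value (64, int)

int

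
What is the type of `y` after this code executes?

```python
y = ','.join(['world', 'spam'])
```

str.join() returns str

str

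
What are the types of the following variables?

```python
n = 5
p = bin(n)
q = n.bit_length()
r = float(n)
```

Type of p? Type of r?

bin() returns str; float() returns float

str, float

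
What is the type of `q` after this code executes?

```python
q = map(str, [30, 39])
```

map() returns a map iterator object

map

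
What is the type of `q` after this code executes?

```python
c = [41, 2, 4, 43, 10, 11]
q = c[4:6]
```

Slicing a list always returns a list

list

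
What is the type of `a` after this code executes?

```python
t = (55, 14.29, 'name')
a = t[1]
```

Index 1 of tuple is 14.29 which is float

float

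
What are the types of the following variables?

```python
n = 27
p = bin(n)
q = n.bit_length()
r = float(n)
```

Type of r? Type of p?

float() returns float; bin() returns str

float, str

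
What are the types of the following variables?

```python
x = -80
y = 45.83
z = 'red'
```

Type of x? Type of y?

x is int; y is float

int, float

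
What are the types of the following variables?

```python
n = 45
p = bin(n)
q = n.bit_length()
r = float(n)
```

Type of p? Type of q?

bin() returns str; int.bit_length() returns int

str, int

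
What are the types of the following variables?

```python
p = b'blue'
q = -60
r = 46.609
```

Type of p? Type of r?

p is bytes; r is float

bytes, float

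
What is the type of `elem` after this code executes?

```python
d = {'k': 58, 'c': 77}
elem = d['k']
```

Accessing dict[str, int] with key 'k' returns int value 58

int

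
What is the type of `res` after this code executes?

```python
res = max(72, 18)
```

max() of ints returns int

int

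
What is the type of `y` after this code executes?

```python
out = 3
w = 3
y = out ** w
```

int ** positive int returns int (3 ** 3 = 27)

int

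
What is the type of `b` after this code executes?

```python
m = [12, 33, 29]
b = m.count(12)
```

list.count() returns int

int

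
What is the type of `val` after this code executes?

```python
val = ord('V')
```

ord() returns int (Unicode code point)

int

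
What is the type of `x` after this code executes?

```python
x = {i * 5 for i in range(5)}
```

A set comprehension {expr for x in iterable} produces a set

set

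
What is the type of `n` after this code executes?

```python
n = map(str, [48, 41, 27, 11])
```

map() returns a map iterator object

map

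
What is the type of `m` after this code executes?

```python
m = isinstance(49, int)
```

isinstance() returns bool

bool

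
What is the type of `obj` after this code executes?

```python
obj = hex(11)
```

hex() returns str representation

str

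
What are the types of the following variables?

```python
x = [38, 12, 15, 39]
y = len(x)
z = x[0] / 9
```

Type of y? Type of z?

len() returns int; int / int returns float

int, float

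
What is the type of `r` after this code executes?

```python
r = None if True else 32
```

Ternary: condition is True, if branch (None) taken → NoneType

NoneType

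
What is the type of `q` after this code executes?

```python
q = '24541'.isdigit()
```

str.isdigit() returns bool

bool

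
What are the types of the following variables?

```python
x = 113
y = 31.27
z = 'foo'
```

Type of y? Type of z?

y is float; z is str

float, str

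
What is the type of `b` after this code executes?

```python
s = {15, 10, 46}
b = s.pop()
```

Popping from a set of ints returns int

int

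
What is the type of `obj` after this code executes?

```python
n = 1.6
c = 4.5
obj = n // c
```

float // float returns float (floor division preserves float type)

float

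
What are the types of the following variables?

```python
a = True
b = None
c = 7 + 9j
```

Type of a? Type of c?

a is bool; c is complex

bool, complex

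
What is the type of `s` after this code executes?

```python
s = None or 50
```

'or' with None returns the other value (50, int)

int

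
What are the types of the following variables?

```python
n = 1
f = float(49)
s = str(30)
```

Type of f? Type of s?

f is float; s is str

float, str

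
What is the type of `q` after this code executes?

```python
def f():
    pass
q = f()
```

A function with no return statement returns None

NoneType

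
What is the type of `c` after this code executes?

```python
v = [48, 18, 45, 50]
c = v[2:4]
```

Slicing a list always returns a list

list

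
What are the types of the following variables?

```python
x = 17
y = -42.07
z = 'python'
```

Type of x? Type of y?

x is int; y is float

int, float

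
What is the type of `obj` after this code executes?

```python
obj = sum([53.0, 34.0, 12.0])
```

sum() of floats returns float

float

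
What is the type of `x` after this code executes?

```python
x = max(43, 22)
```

max() of ints returns int

int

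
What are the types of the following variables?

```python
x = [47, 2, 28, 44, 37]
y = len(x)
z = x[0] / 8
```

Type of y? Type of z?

len() returns int; int / int returns float

int, float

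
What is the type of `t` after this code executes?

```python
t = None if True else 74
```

Ternary: condition is True, if branch (None) taken → NoneType

NoneType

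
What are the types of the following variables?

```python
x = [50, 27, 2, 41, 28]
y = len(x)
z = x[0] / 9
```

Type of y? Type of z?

len() returns int; int / int returns float

int, float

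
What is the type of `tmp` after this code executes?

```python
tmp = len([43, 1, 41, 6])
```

len() always returns int

int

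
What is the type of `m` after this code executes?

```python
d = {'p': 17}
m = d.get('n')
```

dict.get() returns None when key 'n' is not found and no default given

NoneType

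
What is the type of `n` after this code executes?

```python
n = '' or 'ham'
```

'or' returns first truthy value ('ham', which is str)

str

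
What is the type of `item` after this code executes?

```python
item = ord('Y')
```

ord() returns int (Unicode code point)

int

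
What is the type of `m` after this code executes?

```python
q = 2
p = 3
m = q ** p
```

int ** positive int returns int (2 ** 3 = 8)

int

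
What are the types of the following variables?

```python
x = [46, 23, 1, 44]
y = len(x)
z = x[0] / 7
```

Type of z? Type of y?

int / int returns float; len() returns int

float, int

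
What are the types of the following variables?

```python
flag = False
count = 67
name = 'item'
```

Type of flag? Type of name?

flag is bool; name is str

bool, str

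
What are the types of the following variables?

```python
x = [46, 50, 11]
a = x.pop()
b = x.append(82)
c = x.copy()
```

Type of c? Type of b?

list.copy() returns list; list.append() returns None

list, NoneType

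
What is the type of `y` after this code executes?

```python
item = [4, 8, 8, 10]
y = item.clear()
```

list.clear() returns None

NoneType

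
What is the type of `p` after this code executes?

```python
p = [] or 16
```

'or' returns first truthy value (16, which is int)

int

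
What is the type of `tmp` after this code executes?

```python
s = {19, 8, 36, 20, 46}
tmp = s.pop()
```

Popping from a set of ints returns int

int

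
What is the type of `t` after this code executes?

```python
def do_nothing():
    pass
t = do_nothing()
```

A function with no return statement returns None

NoneType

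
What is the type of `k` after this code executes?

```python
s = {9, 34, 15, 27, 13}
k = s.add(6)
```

set.add() returns None (mutates in place)

NoneType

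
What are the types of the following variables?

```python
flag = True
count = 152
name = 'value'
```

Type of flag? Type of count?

flag is bool; count is int

bool, int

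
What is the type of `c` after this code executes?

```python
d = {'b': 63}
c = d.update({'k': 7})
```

dict.update() returns None

NoneType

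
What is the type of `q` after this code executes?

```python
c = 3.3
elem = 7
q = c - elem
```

float - int returns float (3.3 - 7 = -3.7)

float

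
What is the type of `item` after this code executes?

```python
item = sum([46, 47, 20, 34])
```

sum() of ints returns int

int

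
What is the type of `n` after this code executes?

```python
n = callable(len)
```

callable() returns bool

bool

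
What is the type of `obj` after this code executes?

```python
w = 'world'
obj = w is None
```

'is' comparison returns bool

bool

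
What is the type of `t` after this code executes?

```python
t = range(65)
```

range() returns a range object

range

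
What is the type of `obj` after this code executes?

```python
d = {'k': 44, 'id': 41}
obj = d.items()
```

dict.items() returns a dict_items view

dict_items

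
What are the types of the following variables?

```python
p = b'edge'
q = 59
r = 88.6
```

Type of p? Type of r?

p is bytes; r is float

bytes, float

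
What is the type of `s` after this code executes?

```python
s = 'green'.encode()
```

str.encode() returns bytes

bytes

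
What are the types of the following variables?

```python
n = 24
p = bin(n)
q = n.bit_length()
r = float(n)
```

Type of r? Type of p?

float() returns float; bin() returns str

float, str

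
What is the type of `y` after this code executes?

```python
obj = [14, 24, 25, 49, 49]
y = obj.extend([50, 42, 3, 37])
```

list.extend() returns None

NoneType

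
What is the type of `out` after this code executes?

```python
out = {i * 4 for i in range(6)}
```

A set comprehension {expr for x in iterable} produces a set

set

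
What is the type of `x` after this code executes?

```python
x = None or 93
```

'or' with None returns the other value (93, int)

int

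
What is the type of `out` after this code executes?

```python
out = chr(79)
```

chr() returns str (single character)

str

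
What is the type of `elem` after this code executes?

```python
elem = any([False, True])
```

any() returns bool

bool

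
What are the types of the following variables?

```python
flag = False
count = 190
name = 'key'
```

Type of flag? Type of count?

flag is bool; count is int

bool, int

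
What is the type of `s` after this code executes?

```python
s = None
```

None has type NoneType

NoneType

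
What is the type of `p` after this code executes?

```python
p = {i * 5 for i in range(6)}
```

A set comprehension {expr for x in iterable} produces a set

set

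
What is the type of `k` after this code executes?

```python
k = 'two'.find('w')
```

str.find() returns int (index, or -1)

int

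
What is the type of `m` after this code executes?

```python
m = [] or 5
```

'or' returns first truthy value (5, which is int)

int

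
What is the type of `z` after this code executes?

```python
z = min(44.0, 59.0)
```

min() of floats returns float

float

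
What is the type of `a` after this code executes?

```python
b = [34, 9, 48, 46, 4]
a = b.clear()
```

list.clear() returns None

NoneType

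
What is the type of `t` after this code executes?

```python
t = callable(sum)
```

callable() returns bool

bool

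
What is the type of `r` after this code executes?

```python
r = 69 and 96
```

'and' returns the last value when all truthy (96, which is int)

int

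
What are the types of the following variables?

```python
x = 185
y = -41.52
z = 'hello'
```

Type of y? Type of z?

y is float; z is str

float, str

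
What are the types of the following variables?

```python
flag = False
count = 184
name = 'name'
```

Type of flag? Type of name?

flag is bool; name is str

bool, str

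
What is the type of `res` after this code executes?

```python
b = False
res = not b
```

'not' always returns bool

bool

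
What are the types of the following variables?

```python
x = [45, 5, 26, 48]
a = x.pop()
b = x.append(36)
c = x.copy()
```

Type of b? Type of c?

list.append() returns None; list.copy() returns list

NoneType, list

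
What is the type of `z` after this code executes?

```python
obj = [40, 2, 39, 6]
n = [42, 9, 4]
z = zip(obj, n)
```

zip() returns a zip iterator object

zip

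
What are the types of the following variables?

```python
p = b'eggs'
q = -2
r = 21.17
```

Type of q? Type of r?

q is int; r is float

int, float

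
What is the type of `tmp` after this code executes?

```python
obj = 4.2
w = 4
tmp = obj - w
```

float - int returns float (4.2 - 4 = 0.2)

float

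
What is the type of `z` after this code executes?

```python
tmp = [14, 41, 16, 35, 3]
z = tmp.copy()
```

list.copy() returns list

list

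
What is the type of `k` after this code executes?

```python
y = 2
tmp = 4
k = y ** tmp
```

int ** positive int returns int (2 ** 4 = 16)

int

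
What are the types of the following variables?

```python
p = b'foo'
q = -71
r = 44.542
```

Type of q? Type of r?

q is int; r is float

int, float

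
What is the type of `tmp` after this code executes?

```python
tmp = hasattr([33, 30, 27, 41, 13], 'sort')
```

hasattr() returns bool

bool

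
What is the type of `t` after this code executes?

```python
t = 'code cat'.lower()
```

str.lower() returns str

str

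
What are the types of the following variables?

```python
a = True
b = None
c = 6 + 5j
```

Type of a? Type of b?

a is bool; b is NoneType

bool, NoneType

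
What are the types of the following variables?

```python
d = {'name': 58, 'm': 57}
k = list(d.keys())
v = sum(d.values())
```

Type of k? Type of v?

list(...) returns list; sum of int values returns int

list, int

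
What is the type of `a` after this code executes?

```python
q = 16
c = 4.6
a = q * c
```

int * float returns float (16 * 4.6 = 73.6)

float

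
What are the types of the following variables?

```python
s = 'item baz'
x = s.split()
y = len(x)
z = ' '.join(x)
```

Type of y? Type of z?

len() returns int; str.join() returns str

int, str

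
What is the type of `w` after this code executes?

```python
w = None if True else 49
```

Ternary: condition is True, if branch (None) taken → NoneType

NoneType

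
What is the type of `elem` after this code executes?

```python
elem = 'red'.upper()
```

str.upper() returns str

str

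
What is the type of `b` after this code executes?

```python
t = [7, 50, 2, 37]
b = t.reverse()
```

list.reverse() returns None

NoneType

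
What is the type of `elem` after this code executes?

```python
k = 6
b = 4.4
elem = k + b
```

int + float returns float (6 + 4.4 = 10.4)

float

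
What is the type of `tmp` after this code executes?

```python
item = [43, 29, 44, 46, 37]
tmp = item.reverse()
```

list.reverse() returns None

NoneType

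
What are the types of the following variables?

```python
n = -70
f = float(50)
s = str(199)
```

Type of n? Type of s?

n is int; s is str

int, str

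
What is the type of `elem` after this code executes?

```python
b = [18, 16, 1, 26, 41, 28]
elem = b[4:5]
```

Slicing a list always returns a list

list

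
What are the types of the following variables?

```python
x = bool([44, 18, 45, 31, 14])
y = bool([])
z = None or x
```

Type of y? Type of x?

bool() returns bool; bool() returns bool

bool, bool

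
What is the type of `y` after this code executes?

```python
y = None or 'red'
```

'or' with None returns the other value ('red', str)

str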